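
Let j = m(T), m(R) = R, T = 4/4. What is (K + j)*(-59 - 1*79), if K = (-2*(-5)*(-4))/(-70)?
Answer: -1518/7 ≈ -216.86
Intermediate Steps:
T = 1 (T = 4*(¼) = 1)
j = 1
K = 4/7 (K = (10*(-4))*(-1/70) = -40*(-1/70) = 4/7 ≈ 0.57143)
(K + j)*(-59 - 1*79) = (4/7 + 1)*(-59 - 1*79) = 11*(-59 - 79)/7 = (11/7)*(-138) = -1518/7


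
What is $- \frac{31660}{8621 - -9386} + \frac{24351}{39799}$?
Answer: $- \frac{821547883}{716660593} \approx -1.1464$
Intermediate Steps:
$- \frac{31660}{8621 - -9386} + \frac{24351}{39799} = - \frac{31660}{8621 + 9386} + 24351 \cdot \frac{1}{39799} = - \frac{31660}{18007} + \frac{24351}{39799} = - \frac{821547883}{716660593}$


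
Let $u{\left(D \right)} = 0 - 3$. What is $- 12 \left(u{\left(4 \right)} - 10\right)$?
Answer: $156$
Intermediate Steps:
$u{\left(D \right)} = -3$ ($u{\left(D \right)} = 0 - 3 = -3$)
$- 12 \left(u{\left(4 \right)} - 10\right) = - 12 \left(-3 - 10\right) = \left(-12\right) \left(-13\right) = 156$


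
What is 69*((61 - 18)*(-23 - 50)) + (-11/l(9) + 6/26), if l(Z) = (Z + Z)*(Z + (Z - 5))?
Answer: -50682251/234 ≈ -2.1659e+5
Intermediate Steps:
l(Z) = 2*Z*(-5 + 2*Z) (l(Z) = (2*Z)*(Z + (-5 + Z)) = (2*Z)*(-5 + 2*Z) = 2*Z*(-5 + 2*Z))
69*((61 - 18)*(-23 - 50)) + (-11/l(9) + 6/26) = 69*((61 - 18)*(-23 - 50)) + (-11*1/(18*(-5 + 2*9)) + 6/26) = 69*(43*(-73)) + (-11*1/(18*(-5 + 18)) + 6*(1/26)) = 69*(-3139) + (-11/(2*9*13) + 3/13) = -216591 + (-11/234 + 3/13) = -216591 + 43/234 = -50682251/234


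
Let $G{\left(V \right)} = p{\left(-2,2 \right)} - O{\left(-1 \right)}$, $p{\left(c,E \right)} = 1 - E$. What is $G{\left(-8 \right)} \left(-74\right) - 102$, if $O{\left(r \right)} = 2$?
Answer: $120$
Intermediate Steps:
$G{\left(V \right)} = -3$ ($G{\left(V \right)} = \left(1 - 2\right) - 2 = -1 - 2 = -3$)
$G{\left(-8 \right)} \left(-74\right) - 102 = \left(-3\right) \left(-74\right) - 102 = 222 - 102 = 120$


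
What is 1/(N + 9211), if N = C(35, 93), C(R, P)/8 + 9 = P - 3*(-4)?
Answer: 1/9979 ≈ 0.00010021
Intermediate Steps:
C(R, P) = 24 + 8*P (C(R, P) = -72 + 8*(P - 3*(-4)) = -72 + 8*(P + 12) = -72 + 8*(12 + P) = -72 + (96 + 8*P) = 24 + 8*P)
N = 768 (N = 24 + 8*93 = 24 + 744 = 768)
1/(N + 9211) = 1/(768 + 9211) = 1/9979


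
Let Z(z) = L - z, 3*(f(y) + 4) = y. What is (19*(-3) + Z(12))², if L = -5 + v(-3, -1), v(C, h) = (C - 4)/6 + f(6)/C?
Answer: 22201/4 ≈ 5550.3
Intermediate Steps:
f(y) = -4 + y/3
v(C, h) = -⅔ - 2/C + C/6 (v(C, h) = (C - 4)/6 + (-4 + (⅓)*6)/C = (-4 + C)*(⅙) + (-4 + 2)/C = (-⅔ + C/6) - 2/C = -⅔ - 2/C + C/6)
L = -11/2 (L = -5 + (⅙)*(-12 - 3*(-4 - 3))/(-3) = -5 + (⅙)*(-⅓)*(-12 - 3*(-7)) = -5 + (⅙)*(-⅓)*(-12 + 21) = -5 + (⅙)*(-⅓)*9 = -5 - ½ = -11/2 ≈ -5.5000)
Z(z) = -11/2 - z
(19*(-3) + Z(12))² = (19*(-3) + (-11/2 - 1*12))² = (-57 + (-11/2 - 12))² = (-57 - 35/2)² = (-149/2)² = 22201/4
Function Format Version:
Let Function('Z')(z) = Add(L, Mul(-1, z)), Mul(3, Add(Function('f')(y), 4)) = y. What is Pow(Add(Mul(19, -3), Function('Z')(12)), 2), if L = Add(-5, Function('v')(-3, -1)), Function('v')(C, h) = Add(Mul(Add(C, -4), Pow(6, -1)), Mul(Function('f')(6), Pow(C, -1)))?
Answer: Rational(22201, 4) ≈ 5550.3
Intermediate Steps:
Function('f')(y) = Add(-4, Mul(Rational(1, 3), y))
Function('v')(C, h) = Add(Rational(-2, 3), Mul(-2, Pow(C, -1)), Mul(Rational(1, 6), C)) (Function('v')(C, h) = Add(Mul(Add(C, -4), Pow(6, -1)), Mul(Add(-4, Mul(Rational(1, 3), 6)), Pow(C, -1))) = Add(Mul(Add(-4, C), Rational(1, 6)), Mul(Add(-4, 2), Pow(C, -1))) = Add(Add(Rational(-2, 3), Mul(Rational(1, 6), C)), Mul(-2, Pow(C, -1))) = Add(Rational(-2, 3), Mul(-2, Pow(C, -1)), Mul(Rational(1, 6), C)))
L = Rational(-11, 2) (L = Add(-5, Mul(Rational(1, 6), Pow(-3, -1), Add(-12, Mul(-3, Add(-4, -3))))) = Add(-5, Mul(Rational(1, 6), Rational(-1, 3), Add(-12, Mul(-3, -7)))) = Add(-5, Mul(Rational(1, 6), Rational(-1, 3), Add(-12, 21))) = Add(-5, Mul(Rational(1, 6), Rational(-1, 3), 9)) = Add(-5, Rational(-1, 2)) = Rational(-11, 2) ≈ -5.5000)
Function('Z')(z) = Add(Rational(-11, 2), Mul(-1, z))
Pow(Add(Mul(19, -3), Function('Z')(12)), 2) = Pow(Add(Mul(19, -3), Add(Rational(-11, 2), Mul(-1, 12))), 2) = Pow(Add(-57, Add(Rational(-11, 2), -12)), 2) = Pow(Add(-57, Rational(-35, 2)), 2) = Pow(Rational(-149, 2), 2) = Rational(22201, 4)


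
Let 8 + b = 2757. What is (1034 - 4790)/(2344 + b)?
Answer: -3756/5093 ≈ -0.73748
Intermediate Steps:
b = 2749 (b = -8 + 2757 = 2749)
(1034 - 4790)/(2344 + b) = (1034 - 4790)/(2344 + 2749) = -3756/5093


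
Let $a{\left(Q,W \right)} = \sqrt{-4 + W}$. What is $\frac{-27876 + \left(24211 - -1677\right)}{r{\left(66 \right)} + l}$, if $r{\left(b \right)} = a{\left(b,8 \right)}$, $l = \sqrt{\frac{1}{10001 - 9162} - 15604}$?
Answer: $- \frac{3335864}{13095111} + \frac{1988 i \sqrt{10983982445}}{13095111} \approx -0.25474 + 15.911 i$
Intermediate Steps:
$l = \frac{i \sqrt{10983982445}}{839}$ ($l = \sqrt{\frac{1}{839} - 15604} = \sqrt{- \frac{13091755}{839}} = \frac{i \sqrt{10983982445}}{839} \approx 124.92 i$)
$r{\left(b \right)} = 2$ ($r{\left(b \right)} = \sqrt{-4 + 8} = \sqrt{4} = 2$)
$\frac{-27876 + \left(24211 - -1677\right)}{r{\left(66 \right)} + l} = \frac{-27876 + \left(24211 - -1677\right)}{2 + \frac{i \sqrt{10983982445}}{839}} = \frac{-27876 + \left(24211 + 1677\right)}{2 + \frac{i \sqrt{10983982445}}{839}} = \frac{-27876 + 25888}{2 + \frac{i \sqrt{10983982445}}{839}} = - \frac{1988}{2 + \frac{i \sqrt{10983982445}}{839}}$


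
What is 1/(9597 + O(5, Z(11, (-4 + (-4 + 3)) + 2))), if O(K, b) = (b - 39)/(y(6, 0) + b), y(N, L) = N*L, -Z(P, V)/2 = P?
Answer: 22/211195 ≈ 0.00010417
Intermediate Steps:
Z(P, V) = -2*P
y(N, L) = L*N
O(K, b) = (-39 + b)/b (O(K, b) = (b - 39)/(0*6 + b) = (-39 + b)/(0 + b) = (-39 + b)/b)
1/(9597 + O(5, Z(11, (-4 + (-4 + 3)) + 2))) = 1/(9597 + (-39 - 2*11)/((-2*11))) = 1/(9597 + (-39 - 22)/(-22)) = 1/(9597 - 1/22*(-61)) = 1/(9597 + 61/22) = 1/(211195/22) = 22/211195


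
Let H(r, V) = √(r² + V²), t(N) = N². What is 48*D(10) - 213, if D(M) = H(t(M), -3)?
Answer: -213 + 48*√10009 ≈ 4589.2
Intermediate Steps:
H(r, V) = √(V² + r²)
D(M) = √(9 + M⁴) (D(M) = √((-3)² + (M²)²) = √(9 + M⁴))
48*D(10) - 213 = 48*√(9 + 10⁴) - 213 = 48*√(9 + 10000) - 213 = 48*√10009 - 213 = -213 + 48*√10009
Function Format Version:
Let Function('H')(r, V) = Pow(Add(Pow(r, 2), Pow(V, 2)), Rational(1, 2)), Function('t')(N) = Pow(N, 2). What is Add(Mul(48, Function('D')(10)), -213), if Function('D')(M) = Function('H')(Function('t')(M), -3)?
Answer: Add(-213, Mul(48, Pow(10009, Rational(1, 2)))) ≈ 4589.2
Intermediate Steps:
Function('H')(r, V) = Pow(Add(Pow(V, 2), Pow(r, 2)), Rational(1, 2))
Function('D')(M) = Pow(Add(9, Pow(M, 4)), Rational(1, 2)) (Function('D')(M) = Pow(Add(Pow(-3, 2), Pow(Pow(M, 2), 2)), Rational(1, 2)) = Pow(Add(9, Pow(M, 4)), Rational(1, 2)))
Add(Mul(48, Function('D')(10)), -213) = Add(Mul(48, Pow(Add(9, Pow(10, 4)), Rational(1, 2))), -213) = Add(Mul(48, Pow(Add(9, 10000), Rational(1, 2))), -213) = Add(Mul(48, Pow(10009, Rational(1, 2))), -213) = Add(-213, Mul(48, Pow(10009, Rational(1, 2))))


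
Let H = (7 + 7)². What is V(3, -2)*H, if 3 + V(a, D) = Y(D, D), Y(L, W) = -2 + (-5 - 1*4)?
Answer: -2744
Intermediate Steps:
H = 196 (H = 14² = 196)
Y(L, W) = -11 (Y(L, W) = -2 + (-5 - 4) = -2 - 9 = -11)
V(a, D) = -14 (V(a, D) = -3 - 11 = -14)
V(3, -2)*H = -14*196 = -2744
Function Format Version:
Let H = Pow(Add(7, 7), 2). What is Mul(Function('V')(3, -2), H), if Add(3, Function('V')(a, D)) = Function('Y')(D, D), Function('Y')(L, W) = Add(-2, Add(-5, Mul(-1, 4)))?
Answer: -2744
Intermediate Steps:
H = 196 (H = Pow(14, 2) = 196)
Function('Y')(L, W) = -11 (Function('Y')(L, W) = Add(-2, Add(-5, -4)) = Add(-2, -9) = -11)
Function('V')(a, D) = -14 (Function('V')(a, D) = Add(-3, -11) = -14)
Mul(Function('V')(3, -2), H) = Mul(-14, 196) = -2744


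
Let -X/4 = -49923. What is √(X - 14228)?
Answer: 2*√46366 ≈ 430.66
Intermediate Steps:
X = 199692 (X = -4*(-49923) = 199692)
√(X - 14228) = √(199692 - 14228) = √185464 = 2*√46366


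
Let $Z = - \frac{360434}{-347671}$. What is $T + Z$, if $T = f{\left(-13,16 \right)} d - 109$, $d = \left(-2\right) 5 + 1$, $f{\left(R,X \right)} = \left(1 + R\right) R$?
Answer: $- \frac{525665789}{347671} \approx -1512.0$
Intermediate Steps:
$f{\left(R,X \right)} = R \left(1 + R\right)$
$d = -9$ ($d = -10 + 1 = -9$)
$Z = \frac{360434}{347671}$ ($Z = \left(-360434\right) \left(- \frac{1}{347671}\right) = \frac{360434}{347671} \approx 1.0367$)
$T = -1513$ ($T = - 13 \left(1 - 13\right) \left(-9\right) - 109 = \left(-13\right) \left(-12\right) \left(-9\right) - 109 = 156 \left(-9\right) - 109 = -1404 - 109 = -1513$)
$T + Z = -1513 + \frac{360434}{347671} = - \frac{525665789}{347671}$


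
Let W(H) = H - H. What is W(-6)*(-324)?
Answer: 0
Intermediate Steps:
W(H) = 0
W(-6)*(-324) = 0*(-324) = 0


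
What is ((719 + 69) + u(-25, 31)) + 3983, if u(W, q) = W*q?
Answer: 3996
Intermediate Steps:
((719 + 69) + u(-25, 31)) + 3983 = ((719 + 69) - 25*31) + 3983 = (788 - 775) + 3983 = 13 + 3983 = 3996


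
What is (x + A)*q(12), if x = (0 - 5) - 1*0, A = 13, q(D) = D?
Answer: 96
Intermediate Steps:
x = -5 (x = -5 + 0 = -5)
(x + A)*q(12) = (-5 + 13)*12 = 8*12 = 96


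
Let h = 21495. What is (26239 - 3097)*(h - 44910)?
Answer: -541869930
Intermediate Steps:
(26239 - 3097)*(h - 44910) = (26239 - 3097)*(21495 - 44910) = 23142*(-23415) = -541869930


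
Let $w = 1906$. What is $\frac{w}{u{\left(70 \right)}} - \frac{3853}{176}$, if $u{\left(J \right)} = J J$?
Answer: $- \frac{4636061}{215600} \approx -21.503$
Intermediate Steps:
$u{\left(J \right)} = J^{2}$
$\frac{w}{u{\left(70 \right)}} - \frac{3853}{176} = \frac{1906}{70^{2}} - \frac{3853}{176} = \frac{1906}{4900} - \frac{3853}{176} = 1906 \cdot \frac{1}{4900} - \frac{3853}{176} = \frac{953}{2450} - \frac{3853}{176} = - \frac{4636061}{215600}$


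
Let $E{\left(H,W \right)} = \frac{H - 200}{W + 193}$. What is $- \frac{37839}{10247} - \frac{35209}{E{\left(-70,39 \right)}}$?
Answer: $\frac{41846140003}{1383345} \approx 30250.0$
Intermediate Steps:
$E{\left(H,W \right)} = \frac{-200 + H}{193 + W}$
$- \frac{37839}{10247} - \frac{35209}{E{\left(-70,39 \right)}} = - \frac{37839}{10247} - \frac{35209}{\frac{1}{193 + 39} \left(-200 - 70\right)} = \left(-37839\right) \frac{1}{10247} - \frac{35209}{\frac{1}{232} \left(-270\right)} = - \frac{37839}{10247} - \frac{35209}{\frac{1}{232} \left(-270\right)} = - \frac{37839}{10247} - \frac{35209}{- \frac{135}{116}} = - \frac{37839}{10247} - - \frac{4084244}{135} = - \frac{37839}{10247} + \frac{4084244}{135} = \frac{41846140003}{1383345}$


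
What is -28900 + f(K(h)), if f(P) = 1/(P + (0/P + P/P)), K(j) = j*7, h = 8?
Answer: -1647299/57 ≈ -28900.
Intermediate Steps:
K(j) = 7*j
f(P) = 1/(1 + P) (f(P) = 1/(P + (0 + 1)) = 1/(P + 1) = 1/(1 + P))
-28900 + f(K(h)) = -28900 + 1/(1 + 7*8) = -28900 + 1/(1 + 56) = -28900 + 1/57 = -1647299/57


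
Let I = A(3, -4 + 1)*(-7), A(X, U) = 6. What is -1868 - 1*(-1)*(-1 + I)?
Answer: -1911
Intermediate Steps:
I = -42 (I = 6*(-7) = -42)
-1868 - 1*(-1)*(-1 + I) = -1868 - 1*(-1)*(-1 - 42) = -1868 - (-1)*(-43) = -1868 - 1*43 = -1868 - 43 = -1911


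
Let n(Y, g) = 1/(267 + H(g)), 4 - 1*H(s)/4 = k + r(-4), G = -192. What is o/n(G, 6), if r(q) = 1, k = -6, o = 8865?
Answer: 2686095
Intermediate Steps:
H(s) = 36 (H(s) = 16 - 4*(-6 + 1) = 16 - 4*(-5) = 16 + 20 = 36)
n(Y, g) = 1/303 (n(Y, g) = 1/(267 + 36) = 1/303)
o/n(G, 6) = 8865/(1/303) = 8865*303 = 2686095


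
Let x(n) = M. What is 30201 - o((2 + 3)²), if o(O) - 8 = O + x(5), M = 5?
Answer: 30163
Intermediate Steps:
x(n) = 5
o(O) = 13 + O (o(O) = 8 + (O + 5) = 8 + (5 + O) = 13 + O)
30201 - o((2 + 3)²) = 30201 - (13 + (2 + 3)²) = 30201 - (13 + 5²) = 30201 - (13 + 25) = 30201 - 1*38 = 30201 - 38 = 30163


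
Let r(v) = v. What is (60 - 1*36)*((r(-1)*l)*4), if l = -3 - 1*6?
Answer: 864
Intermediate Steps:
l = -9 (l = -3 - 6 = -9)
(60 - 1*36)*((r(-1)*l)*4) = (60 - 1*36)*(-1*(-9)*4) = (60 - 36)*(9*4) = 24*36 = 864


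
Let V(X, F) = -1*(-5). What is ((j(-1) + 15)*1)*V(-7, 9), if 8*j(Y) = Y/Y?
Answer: 605/8 ≈ 75.625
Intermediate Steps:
V(X, F) = 5
j(Y) = 1/8 (j(Y) = (Y/Y)/8 = (1/8)*1 = 1/8)
((j(-1) + 15)*1)*V(-7, 9) = ((1/8 + 15)*1)*5 = ((121/8)*1)*5 = (121/8)*5 = 605/8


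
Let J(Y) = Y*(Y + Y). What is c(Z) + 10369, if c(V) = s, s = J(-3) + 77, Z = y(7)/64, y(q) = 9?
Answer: 10464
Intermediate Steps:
J(Y) = 2*Y² (J(Y) = Y*(2*Y) = 2*Y²)
Z = 9/64 ≈ 0.14063
s = 95 (s = 2*(-3)² + 77 = 2*9 + 77 = 18 + 77 = 95)
c(V) = 95
c(Z) + 10369 = 95 + 10369 = 10464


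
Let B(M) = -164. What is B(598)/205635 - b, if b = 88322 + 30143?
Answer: -24360550439/205635 ≈ -1.1847e+5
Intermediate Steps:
b = 118465
B(598)/205635 - b = -164/205635 - 1*118465 = -164*1/205635 - 118465 = -164/205635 - 118465 = -24360550439/205635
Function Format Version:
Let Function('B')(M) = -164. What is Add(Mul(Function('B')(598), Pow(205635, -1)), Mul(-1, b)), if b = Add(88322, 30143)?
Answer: Rational(-24360550439, 205635) ≈ -1.1847e+5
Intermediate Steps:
b = 118465
Add(Mul(Function('B')(598), Pow(205635, -1)), Mul(-1, b)) = Add(Mul(-164, Pow(205635, -1)), Mul(-1, 118465)) = Add(Mul(-164, Rational(1, 205635)), -118465) = Add(Rational(-164, 205635), -118465) = Rational(-24360550439, 205635)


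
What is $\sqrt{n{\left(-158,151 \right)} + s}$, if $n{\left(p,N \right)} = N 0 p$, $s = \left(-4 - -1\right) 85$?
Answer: $i \sqrt{255} \approx 15.969 i$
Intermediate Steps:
$s = -255$ ($s = \left(-4 + 1\right) 85 = \left(-3\right) 85 = -255$)
$n{\left(p,N \right)} = 0$ ($n{\left(p,N \right)} = 0 p = 0$)
$\sqrt{n{\left(-158,151 \right)} + s} = \sqrt{0 - 255} = \sqrt{-255} = i \sqrt{255}$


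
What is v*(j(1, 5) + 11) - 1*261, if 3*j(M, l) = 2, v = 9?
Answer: -156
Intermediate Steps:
j(M, l) = 2/3 (j(M, l) = (1/3)*2 = 2/3)
v*(j(1, 5) + 11) - 1*261 = 9*(2/3 + 11) - 1*261 = 9*(35/3) - 261 = 105 - 261 = -156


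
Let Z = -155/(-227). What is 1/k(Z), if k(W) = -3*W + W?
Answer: -227/310 ≈ -0.73226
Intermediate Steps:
Z = 155/227 (Z = -155*(-1/227) = 155/227 ≈ 0.68282)
k(W) = -2*W
1/k(Z) = 1/(-2*155/227) = 1/(-310/227) = -227/310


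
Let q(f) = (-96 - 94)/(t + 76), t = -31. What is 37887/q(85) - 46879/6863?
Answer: -2341947731/260794 ≈ -8980.1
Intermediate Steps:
q(f) = -38/9 (q(f) = (-96 - 94)/(-31 + 76) = -190/45 = -190*1/45 = -38/9)
37887/q(85) - 46879/6863 = 37887/(-38/9) - 46879/6863 = 37887*(-9/38) - 46879*1/6863 = -340983/38 - 46879/6863 = -2341947731/260794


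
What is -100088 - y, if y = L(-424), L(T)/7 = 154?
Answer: -101166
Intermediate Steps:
L(T) = 1078 (L(T) = 7*154 = 1078)
y = 1078
-100088 - y = -100088 - 1*1078 = -100088 - 1078 = -101166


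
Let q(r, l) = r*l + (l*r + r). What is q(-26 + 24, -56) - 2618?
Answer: -2396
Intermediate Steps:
q(r, l) = r + 2*l*r (q(r, l) = l*r + (r + l*r) = r + 2*l*r)
q(-26 + 24, -56) - 2618 = (-26 + 24)*(1 + 2*(-56)) - 2618 = -2*(1 - 112) - 2618 = -2*(-111) - 2618 = 222 - 2618 = -2396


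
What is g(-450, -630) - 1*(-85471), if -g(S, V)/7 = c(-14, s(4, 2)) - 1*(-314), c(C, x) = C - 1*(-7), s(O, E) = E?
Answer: 83322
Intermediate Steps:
c(C, x) = 7 + C (c(C, x) = C + 7 = 7 + C)
g(S, V) = -2149 (g(S, V) = -7*((7 - 14) - 1*(-314)) = -7*(-7 + 314) = -7*307 = -2149)
g(-450, -630) - 1*(-85471) = -2149 - 1*(-85471) = -2149 + 85471 = 83322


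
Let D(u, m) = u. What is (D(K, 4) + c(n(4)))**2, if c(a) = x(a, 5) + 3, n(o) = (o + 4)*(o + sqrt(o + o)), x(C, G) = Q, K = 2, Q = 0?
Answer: 25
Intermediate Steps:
x(C, G) = 0
n(o) = (4 + o)*(o + sqrt(2)*sqrt(o)) (n(o) = (4 + o)*(o + sqrt(2*o)) = (4 + o)*(o + sqrt(2)*sqrt(o)))
c(a) = 3 (c(a) = 0 + 3 = 3)
(D(K, 4) + c(n(4)))**2 = (2 + 3)**2 = 5**2 = 25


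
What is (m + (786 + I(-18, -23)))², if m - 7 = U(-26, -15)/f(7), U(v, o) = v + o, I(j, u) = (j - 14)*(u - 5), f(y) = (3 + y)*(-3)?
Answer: 2571605521/900 ≈ 2.8573e+6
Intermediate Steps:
f(y) = -9 - 3*y
I(j, u) = (-14 + j)*(-5 + u)
U(v, o) = o + v
m = 251/30 (m = 7 + (-15 - 26)/(-9 - 3*7) = 7 - 41/(-9 - 21) = 7 - 41/(-30) = 7 - 41*(-1/30) = 7 + 41/30 = 251/30 ≈ 8.3667)
(m + (786 + I(-18, -23)))² = (251/30 + (786 + (70 - 14*(-23) - 5*(-18) - 18*(-23))))² = (251/30 + (786 + (70 + 322 + 90 + 414)))² = (251/30 + (786 + 896))² = (251/30 + 1682)² = (50711/30)² = 2571605521/900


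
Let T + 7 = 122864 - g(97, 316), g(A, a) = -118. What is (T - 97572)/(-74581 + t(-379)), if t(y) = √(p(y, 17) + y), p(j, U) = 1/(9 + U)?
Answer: -7037015674/20660067777 - 3629*I*√256178/20660067777 ≈ -0.34061 - 8.8905e-5*I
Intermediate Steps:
t(y) = √(1/26 + y) (t(y) = √(1/(9 + 17) + y) = √(1/26 + y))
T = 122975 (T = -7 + (122864 - 1*(-118)) = -7 + (122864 + 118) = -7 + 122982 = 122975)
(T - 97572)/(-74581 + t(-379)) = (122975 - 97572)/(-74581 + √(26 + 676*(-379))/26) = 25403/(-74581 + √(26 - 256204)/26) = 25403/(-74581 + √(-256178)/26) = 25403/(-74581 + (I*√256178)/26) = 25403/(-74581 + I*√256178/26)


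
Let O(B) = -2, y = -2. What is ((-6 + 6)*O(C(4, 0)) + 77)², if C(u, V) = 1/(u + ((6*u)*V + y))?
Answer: 5929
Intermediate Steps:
C(u, V) = 1/(-2 + u + 6*V*u) (C(u, V) = 1/(u + ((6*u)*V - 2)) = 1/(u + (6*V*u - 2)) = 1/(u + (-2 + 6*V*u)) = 1/(-2 + u + 6*V*u))
((-6 + 6)*O(C(4, 0)) + 77)² = ((-6 + 6)*(-2) + 77)² = (0*(-2) + 77)² = (0 + 77)² = 77² = 5929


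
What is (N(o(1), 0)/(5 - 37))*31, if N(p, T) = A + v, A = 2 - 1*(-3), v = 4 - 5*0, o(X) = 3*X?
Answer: -279/32 ≈ -8.7188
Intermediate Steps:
v = 4 (v = 4 + 0 = 4)
A = 5 (A = 2 + 3 = 5)
N(p, T) = 9 (N(p, T) = 5 + 4 = 9)
(N(o(1), 0)/(5 - 37))*31 = (9/(5 - 37))*31 = (9/(-32))*31 = (9*(-1/32))*31 = -9/32*31 = -279/32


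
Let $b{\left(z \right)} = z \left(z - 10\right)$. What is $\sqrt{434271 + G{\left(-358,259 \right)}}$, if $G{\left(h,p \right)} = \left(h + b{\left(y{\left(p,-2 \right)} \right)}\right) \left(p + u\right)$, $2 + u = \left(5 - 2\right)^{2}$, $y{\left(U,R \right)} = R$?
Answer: $\sqrt{345427} \approx 587.73$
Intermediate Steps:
$b{\left(z \right)} = z \left(-10 + z\right)$
$u = 7$ ($u = -2 + \left(5 - 2\right)^{2} = -2 + 3^{2} = -2 + 9 = 7$)
$G{\left(h,p \right)} = \left(7 + p\right) \left(24 + h\right)$ ($G{\left(h,p \right)} = \left(h - 2 \left(-10 - 2\right)\right) \left(p + 7\right) = \left(h - -24\right) \left(7 + p\right) = \left(h + 24\right) \left(7 + p\right) = \left(24 + h\right) \left(7 + p\right) = \left(7 + p\right) \left(24 + h\right)$)
$\sqrt{434271 + G{\left(-358,259 \right)}} = \sqrt{434271 + \left(168 + 7 \left(-358\right) + 24 \cdot 259 - 92722\right)} = \sqrt{434271 + \left(168 - 2506 + 6216 - 92722\right)} = \sqrt{434271 - 88844} = \sqrt{345427}$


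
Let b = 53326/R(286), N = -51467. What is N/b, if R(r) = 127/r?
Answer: -502793/1173172 ≈ -0.42858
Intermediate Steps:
b = 15251236/127 (b = 53326/((127/286)) = 53326/((127*(1/286))) = 53326/(127/286) = 53326*(286/127) = 15251236/127 ≈ 1.2009e+5)
N/b = -51467/15251236/127 = -51467*127/15251236 = -502793/1173172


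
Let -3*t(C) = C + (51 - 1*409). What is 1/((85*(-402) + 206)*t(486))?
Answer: 3/4347392 ≈ 6.9007e-7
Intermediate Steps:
t(C) = 358/3 - C/3 (t(C) = -(C + (51 - 1*409))/3 = -(C + (51 - 409))/3 = -(C - 358)/3 = -(-358 + C)/3 = 358/3 - C/3)
1/((85*(-402) + 206)*t(486)) = 1/((85*(-402) + 206)*(358/3 - ⅓*486)) = 1/((-34170 + 206)*(358/3 - 162)) = 1/((-33964)*(-128/3)) = -1/33964*(-3/128) = 3/4347392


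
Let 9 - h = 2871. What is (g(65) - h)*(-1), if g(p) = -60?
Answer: -2802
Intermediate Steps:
h = -2862 (h = 9 - 1*2871 = 9 - 2871 = -2862)
(g(65) - h)*(-1) = (-60 - 1*(-2862))*(-1) = (-60 + 2862)*(-1) = 2802*(-1) = -2802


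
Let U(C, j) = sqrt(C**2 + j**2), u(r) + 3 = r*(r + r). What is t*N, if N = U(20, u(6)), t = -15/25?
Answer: -3*sqrt(5161)/5 ≈ -43.104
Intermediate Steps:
u(r) = -3 + 2*r**2 (u(r) = -3 + r*(r + r) = -3 + r*(2*r) = -3 + 2*r**2)
t = -3/5 (t = -15*1/25 = -3/5 ≈ -0.60000)
N = sqrt(5161) (N = sqrt(20**2 + (-3 + 2*6**2)**2) = sqrt(400 + (-3 + 2*36)**2) = sqrt(400 + (-3 + 72)**2) = sqrt(400 + 69**2) = sqrt(400 + 4761) = sqrt(5161) ≈ 71.840)
t*N = -3*sqrt(5161)/5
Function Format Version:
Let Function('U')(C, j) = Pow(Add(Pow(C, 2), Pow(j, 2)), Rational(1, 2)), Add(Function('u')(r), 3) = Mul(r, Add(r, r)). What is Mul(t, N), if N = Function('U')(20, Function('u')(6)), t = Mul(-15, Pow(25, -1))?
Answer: Mul(Rational(-3, 5), Pow(5161, Rational(1, 2))) ≈ -43.104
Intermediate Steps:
Function('u')(r) = Add(-3, Mul(2, Pow(r, 2))) (Function('u')(r) = Add(-3, Mul(r, Add(r, r))) = Add(-3, Mul(r, Mul(2, r))) = Add(-3, Mul(2, Pow(r, 2))))
t = Rational(-3, 5) (t = Mul(-15, Rational(1, 25)) = Rational(-3, 5) ≈ -0.60000)
N = Pow(5161, Rational(1, 2)) (N = Pow(Add(Pow(20, 2), Pow(Add(-3, Mul(2, Pow(6, 2))), 2)), Rational(1, 2)) = Pow(Add(400, Pow(Add(-3, Mul(2, 36)), 2)), Rational(1, 2)) = Pow(Add(400, Pow(Add(-3, 72), 2)), Rational(1, 2)) = Pow(Add(400, Pow(69, 2)), Rational(1, 2)) = Pow(Add(400, 4761), Rational(1, 2)) = Pow(5161, Rational(1, 2)) ≈ 71.840)
Mul(t, N) = Mul(Rational(-3, 5), Pow(5161, Rational(1, 2)))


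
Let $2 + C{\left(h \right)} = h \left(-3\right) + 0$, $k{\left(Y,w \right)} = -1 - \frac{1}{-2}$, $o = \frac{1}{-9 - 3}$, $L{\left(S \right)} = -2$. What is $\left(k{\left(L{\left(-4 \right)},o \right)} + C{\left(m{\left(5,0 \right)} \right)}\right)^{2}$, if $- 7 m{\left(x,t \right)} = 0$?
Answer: $\frac{25}{4} \approx 6.25$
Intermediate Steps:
$m{\left(x,t \right)} = 0$ ($m{\left(x,t \right)} = \left(- \frac{1}{7}\right) 0 = 0$)
$o = - \frac{1}{12}$ ($o = \frac{1}{-12} = - \frac{1}{12} \approx -0.083333$)
$k{\left(Y,w \right)} = - \frac{1}{2}$ ($k{\left(Y,w \right)} = -1 - - \frac{1}{2} = -1 + \frac{1}{2} = - \frac{1}{2}$)
$C{\left(h \right)} = -2 - 3 h$ ($C{\left(h \right)} = -2 + \left(h \left(-3\right) + 0\right) = -2 + \left(- 3 h + 0\right) = -2 - 3 h$)
$\left(k{\left(L{\left(-4 \right)},o \right)} + C{\left(m{\left(5,0 \right)} \right)}\right)^{2} = \left(- \frac{1}{2} - 2\right)^{2} = \left(- \frac{5}{2}\right)^{2} = \frac{25}{4}$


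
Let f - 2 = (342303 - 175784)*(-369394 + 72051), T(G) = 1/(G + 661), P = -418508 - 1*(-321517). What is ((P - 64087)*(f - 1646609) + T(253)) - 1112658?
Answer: 7289846437828872797/914 ≈ 7.9758e+15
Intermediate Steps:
P = -96991 (P = -418508 + 321517 = -96991)
T(G) = 1/(661 + G)
f = -49513259015 (f = 2 + (342303 - 175784)*(-369394 + 72051) = 2 + 166519*(-297343) = 2 - 49513259017 = -49513259015)
((P - 64087)*(f - 1646609) + T(253)) - 1112658 = ((-96991 - 64087)*(-49513259015 - 1646609) + 1/(661 + 253)) - 1112658 = (-161078*(-49514905624) + 1/914) - 1112658 = (7975761968102672 + 1/914) - 1112658 = 7289846438845842209/914 - 1112658 = 7289846437828872797/914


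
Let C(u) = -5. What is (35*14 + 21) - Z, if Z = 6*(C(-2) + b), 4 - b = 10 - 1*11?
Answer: 511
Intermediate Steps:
b = 5 (b = 4 - (10 - 1*11) = 4 - (10 - 11) = 4 - 1*(-1) = 4 + 1 = 5)
Z = 0 (Z = 6*(-5 + 5) = 6*0 = 0)
(35*14 + 21) - Z = (35*14 + 21) - 1*0 = (490 + 21) + 0 = 511 + 0 = 511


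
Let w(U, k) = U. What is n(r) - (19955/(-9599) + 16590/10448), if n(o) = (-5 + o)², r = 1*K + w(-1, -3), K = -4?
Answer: 5039138815/50145176 ≈ 100.49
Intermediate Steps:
r = -5 (r = 1*(-4) - 1 = -4 - 1 = -5)
n(r) - (19955/(-9599) + 16590/10448) = (-5 - 5)² - (19955/(-9599) + 16590/10448) = (-10)² - (19955*(-1/9599) + 16590*(1/10448)) = 100 - (-19955/9599 + 8295/5224) = 100 - 1*(-24621215/50145176) = 100 + 24621215/50145176 = 5039138815/50145176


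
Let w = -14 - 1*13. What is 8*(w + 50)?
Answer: 184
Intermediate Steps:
w = -27 (w = -14 - 13 = -27)
8*(w + 50) = 8*(-27 + 50) = 8*23 = 184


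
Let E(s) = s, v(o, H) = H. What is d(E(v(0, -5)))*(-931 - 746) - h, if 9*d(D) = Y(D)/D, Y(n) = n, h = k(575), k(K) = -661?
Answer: 1424/3 ≈ 474.67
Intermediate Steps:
h = -661
d(D) = 1/9 (d(D) = (D/D)/9 = (1/9)*1 = 1/9)
d(E(v(0, -5)))*(-931 - 746) - h = (-931 - 746)/9 - 1*(-661) = (1/9)*(-1677) + 661 = -559/3 + 661 = 1424/3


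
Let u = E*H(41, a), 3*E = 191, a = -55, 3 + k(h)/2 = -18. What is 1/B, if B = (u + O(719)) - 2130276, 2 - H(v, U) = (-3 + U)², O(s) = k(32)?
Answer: -3/7033096 ≈ -4.2655e-7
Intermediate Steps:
k(h) = -42 (k(h) = -6 + 2*(-18) = -6 - 36 = -42)
O(s) = -42
H(v, U) = 2 - (-3 + U)²
E = 191/3 (E = (⅓)*191 = 191/3 ≈ 63.667)
u = -642142/3 (u = 191*(2 - (-3 - 55)²)/3 = 191*(2 - 1*(-58)²)/3 = 191*(2 - 1*3364)/3 = 191*(2 - 3364)/3 = (191/3)*(-3362) = -642142/3 ≈ -2.1405e+5)
B = -7033096/3 (B = (-642142/3 - 42) - 2130276 = -642268/3 - 2130276 = -7033096/3 ≈ -2.3444e+6)
1/B = 1/(-7033096/3) = -3/7033096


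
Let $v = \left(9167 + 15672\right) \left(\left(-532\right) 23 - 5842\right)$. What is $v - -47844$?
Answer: $-448991598$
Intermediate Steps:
$v = -449039442$ ($v = 24839 \left(-12236 - 5842\right) = 24839 \left(-18078\right) = -449039442$)
$v - -47844 = -449039442 - -47844 = -449039442 + 47844 = -448991598$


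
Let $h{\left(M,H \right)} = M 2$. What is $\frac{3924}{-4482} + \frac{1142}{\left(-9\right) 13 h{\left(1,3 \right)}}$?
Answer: $- \frac{55895}{9711} \approx -5.7558$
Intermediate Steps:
$h{\left(M,H \right)} = 2 M$
$\frac{3924}{-4482} + \frac{1142}{\left(-9\right) 13 h{\left(1,3 \right)}} = \frac{3924}{-4482} + \frac{1142}{\left(-9\right) 13 \cdot 2 \cdot 1} = 3924 \left(- \frac{1}{4482}\right) + \frac{1142}{\left(-117\right) 2} = - \frac{218}{249} + \frac{1142}{-234} = - \frac{218}{249} + 1142 \left(- \frac{1}{234}\right) = - \frac{218}{249} - \frac{571}{117} = - \frac{55895}{9711}$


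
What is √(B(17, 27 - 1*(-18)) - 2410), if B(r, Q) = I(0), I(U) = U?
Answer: I*√2410 ≈ 49.092*I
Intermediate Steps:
B(r, Q) = 0
√(B(17, 27 - 1*(-18)) - 2410) = √(0 - 2410) = √(-2410) = I*√2410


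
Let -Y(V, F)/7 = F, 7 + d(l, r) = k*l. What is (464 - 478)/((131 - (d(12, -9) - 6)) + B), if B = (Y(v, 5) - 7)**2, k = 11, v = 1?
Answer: -7/888 ≈ -0.0078829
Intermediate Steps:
d(l, r) = -7 + 11*l
Y(V, F) = -7*F
B = 1764 (B = (-7*5 - 7)**2 = (-35 - 7)**2 = (-42)**2 = 1764)
(464 - 478)/((131 - (d(12, -9) - 6)) + B) = (464 - 478)/((131 - ((-7 + 11*12) - 6)) + 1764) = -14/((131 - ((-7 + 132) - 6)) + 1764) = -14/((131 - (125 - 6)) + 1764) = -14/((131 - 1*119) + 1764) = -14/((131 - 119) + 1764) = -14/(12 + 1764) = -14/1776 = -14*1/1776 = -7/888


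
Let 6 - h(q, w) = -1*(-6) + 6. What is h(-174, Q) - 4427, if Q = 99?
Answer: -4433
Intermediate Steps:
h(q, w) = -6 (h(q, w) = 6 - (-1*(-6) + 6) = 6 - (6 + 6) = 6 - 1*12 = 6 - 12 = -6)
h(-174, Q) - 4427 = -6 - 4427 = -4433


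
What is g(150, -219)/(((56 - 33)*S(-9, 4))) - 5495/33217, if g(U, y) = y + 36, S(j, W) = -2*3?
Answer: 1773467/1527982 ≈ 1.1607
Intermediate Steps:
S(j, W) = -6
g(U, y) = 36 + y
g(150, -219)/(((56 - 33)*S(-9, 4))) - 5495/33217 = (36 - 219)/(((56 - 33)*(-6))) - 5495/33217 = -183/(23*(-6)) - 5495*1/33217 = -183/(-138) - 5495/33217 = -183*(-1/138) - 5495/33217 = 61/46 - 5495/33217 = 1773467/1527982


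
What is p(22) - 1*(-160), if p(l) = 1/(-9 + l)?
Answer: 2081/13 ≈ 160.08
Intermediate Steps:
p(22) - 1*(-160) = 1/(-9 + 22) - 1*(-160) = 1/13 + 160 = 2081/13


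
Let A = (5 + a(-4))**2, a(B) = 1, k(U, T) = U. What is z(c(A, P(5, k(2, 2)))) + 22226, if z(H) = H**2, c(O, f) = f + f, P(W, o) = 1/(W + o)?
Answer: 1089078/49 ≈ 22226.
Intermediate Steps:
A = 36 (A = (5 + 1)**2 = 6**2 = 36)
c(O, f) = 2*f
z(c(A, P(5, k(2, 2)))) + 22226 = (2/(5 + 2))**2 + 22226 = (2/7)**2 + 22226 = 4/49 + 22226 = 1089078/49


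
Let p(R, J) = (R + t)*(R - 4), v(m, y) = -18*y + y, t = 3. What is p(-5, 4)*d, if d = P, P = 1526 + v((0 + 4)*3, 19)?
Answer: 21654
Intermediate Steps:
v(m, y) = -17*y
p(R, J) = (-4 + R)*(3 + R) (p(R, J) = (R + 3)*(R - 4) = (3 + R)*(-4 + R) = (-4 + R)*(3 + R))
P = 1203 (P = 1526 - 17*19 = 1526 - 323 = 1203)
d = 1203
p(-5, 4)*d = (-12 + (-5)² - 1*(-5))*1203 = (-12 + 25 + 5)*1203 = 18*1203 = 21654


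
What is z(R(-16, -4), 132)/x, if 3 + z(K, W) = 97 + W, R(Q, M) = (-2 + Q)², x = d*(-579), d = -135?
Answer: 226/78165 ≈ 0.0028913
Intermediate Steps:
x = 78165 (x = -135*(-579) = 78165)
z(K, W) = 94 + W (z(K, W) = -3 + (97 + W) = 94 + W)
z(R(-16, -4), 132)/x = (94 + 132)/78165 = 226*(1/78165) = 226/78165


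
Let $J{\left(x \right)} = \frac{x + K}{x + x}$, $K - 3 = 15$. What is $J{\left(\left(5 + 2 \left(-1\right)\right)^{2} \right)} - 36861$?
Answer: $- \frac{73719}{2} \approx -36860.0$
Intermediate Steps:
$K = 18$ ($K = 3 + 15 = 18$)
$J{\left(x \right)} = \frac{18 + x}{2 x}$ ($J{\left(x \right)} = \frac{x + 18}{x + x} = \frac{18 + x}{2 x}$)
$J{\left(\left(5 + 2 \left(-1\right)\right)^{2} \right)} - 36861 = \frac{18 + \left(5 + 2 \left(-1\right)\right)^{2}}{2 \left(5 + 2 \left(-1\right)\right)^{2}} - 36861 = \frac{18 + \left(5 - 2\right)^{2}}{2 \left(5 - 2\right)^{2}} - 36861 = \frac{18 + 3^{2}}{2 \cdot 3^{2}} - 36861 = \frac{18 + 9}{2 \cdot 9} - 36861 = \frac{1}{2} \cdot \frac{1}{9} \cdot 27 - 36861 = \frac{3}{2} - 36861 = - \frac{73719}{2}$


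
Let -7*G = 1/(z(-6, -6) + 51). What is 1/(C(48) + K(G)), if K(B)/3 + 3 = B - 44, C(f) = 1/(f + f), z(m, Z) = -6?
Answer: -1120/157919 ≈ -0.0070922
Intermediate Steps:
C(f) = 1/(2*f)
G = -1/315 (G = -1/(7*(-6 + 51)) = -⅐/45 = -⅐*1/45 = -1/315 ≈ -0.0031746)
K(B) = -141 + 3*B (K(B) = -9 + 3*(B - 44) = -9 + 3*(-44 + B) = -9 + (-132 + 3*B) = -141 + 3*B)
1/(C(48) + K(G)) = 1/((½)/48 + (-141 + 3*(-1/315))) = 1/((½)*(1/48) + (-141 - 1/105)) = 1/(1/96 - 14806/105) = 1/(-157919/1120) = -1120/157919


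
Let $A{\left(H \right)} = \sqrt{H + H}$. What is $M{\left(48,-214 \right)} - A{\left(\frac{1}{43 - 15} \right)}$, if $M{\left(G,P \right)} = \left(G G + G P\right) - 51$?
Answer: $-8019 - \frac{\sqrt{14}}{14} \approx -8019.3$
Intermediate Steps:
$M{\left(G,P \right)} = -51 + G^{2} + G P$ ($M{\left(G,P \right)} = \left(G^{2} + G P\right) - 51 = -51 + G^{2} + G P$)
$A{\left(H \right)} = \sqrt{2} \sqrt{H}$ ($A{\left(H \right)} = \sqrt{2 H} = \sqrt{2} \sqrt{H}$)
$M{\left(48,-214 \right)} - A{\left(\frac{1}{43 - 15} \right)} = \left(-51 + 48^{2} + 48 \left(-214\right)\right) - \sqrt{2} \sqrt{\frac{1}{43 - 15}} = \left(-51 + 2304 - 10272\right) - \sqrt{2} \sqrt{\frac{1}{28}} = -8019 - \frac{\sqrt{2}}{2 \sqrt{7}} = -8019 - \sqrt{2} \frac{\sqrt{7}}{14} = -8019 - \frac{\sqrt{14}}{14}$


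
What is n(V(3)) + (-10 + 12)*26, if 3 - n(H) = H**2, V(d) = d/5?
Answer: 1366/25 ≈ 54.640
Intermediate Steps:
V(d) = d/5 (V(d) = d*(1/5) = d/5)
n(H) = 3 - H**2
n(V(3)) + (-10 + 12)*26 = (3 - ((1/5)*3)**2) + (-10 + 12)*26 = (3 - (3/5)**2) + 2*26 = (3 - 1*9/25) + 52 = (3 - 9/25) + 52 = 66/25 + 52 = 1366/25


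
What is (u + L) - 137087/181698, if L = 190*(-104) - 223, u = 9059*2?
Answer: -339003857/181698 ≈ -1865.8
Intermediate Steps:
u = 18118
L = -19983 (L = -19760 - 223 = -19983)
(u + L) - 137087/181698 = (18118 - 19983) - 137087/181698 = -1865 - 137087*1/181698 = -1865 - 137087/181698 = -339003857/181698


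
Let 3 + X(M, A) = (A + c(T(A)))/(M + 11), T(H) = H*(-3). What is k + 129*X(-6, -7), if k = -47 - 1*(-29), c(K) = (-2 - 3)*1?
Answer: -3573/5 ≈ -714.60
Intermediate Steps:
T(H) = -3*H
c(K) = -5 (c(K) = -5*1 = -5)
k = -18 (k = -47 + 29 = -18)
X(M, A) = -3 + (-5 + A)/(11 + M) (X(M, A) = -3 + (A - 5)/(M + 11) = -3 + (-5 + A)/(11 + M))
k + 129*X(-6, -7) = -18 + 129*((-38 - 7 - 3*(-6))/(11 - 6)) = -18 + 129*((-38 - 7 + 18)/5) = -18 + 129*((1/5)*(-27)) = -18 + 129*(-27/5) = -18 - 3483/5 = -3573/5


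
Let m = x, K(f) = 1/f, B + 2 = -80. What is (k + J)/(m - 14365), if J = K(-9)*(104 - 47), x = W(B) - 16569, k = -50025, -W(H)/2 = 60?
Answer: 75047/46581 ≈ 1.6111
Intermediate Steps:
B = -82 (B = -2 - 80 = -82)
W(H) = -120 (W(H) = -2*60 = -120)
x = -16689 (x = -120 - 16569 = -16689)
m = -16689
J = -19/3 (J = (104 - 47)/(-9) = -⅑*57 = -19/3 ≈ -6.3333)
(k + J)/(m - 14365) = (-50025 - 19/3)/(-16689 - 14365) = -150094/3/(-31054) = -150094/3*(-1/31054) = 75047/46581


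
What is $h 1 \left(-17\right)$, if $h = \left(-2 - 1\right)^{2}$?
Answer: $-153$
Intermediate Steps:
$h = 9$ ($h = \left(-3\right)^{2} = 9$)
$h 1 \left(-17\right) = 9 \cdot 1 \left(-17\right) = 9 \left(-17\right) = -153$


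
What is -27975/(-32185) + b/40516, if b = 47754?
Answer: 38148537/18628678 ≈ 2.0478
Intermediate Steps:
-27975/(-32185) + b/40516 = -27975/(-32185) + 47754/40516 = -27975*(-1/32185) + 47754*(1/40516) = 5595/6437 + 3411/2894 = 38148537/18628678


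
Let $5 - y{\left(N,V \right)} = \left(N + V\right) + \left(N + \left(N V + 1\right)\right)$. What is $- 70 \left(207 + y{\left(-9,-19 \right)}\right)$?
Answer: $-5390$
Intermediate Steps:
$y{\left(N,V \right)} = 4 - V - 2 N - N V$ ($y{\left(N,V \right)} = 5 - \left(\left(N + V\right) + \left(N + \left(N V + 1\right)\right)\right) = 5 - \left(\left(N + V\right) + \left(N + \left(1 + N V\right)\right)\right) = 5 - \left(\left(N + V\right) + \left(1 + N + N V\right)\right) = 5 - \left(1 + V + 2 N + N V\right) = 4 - V - 2 N - N V$)
$- 70 \left(207 + y{\left(-9,-19 \right)}\right) = - 70 \left(207 - \left(-41 + 171\right)\right) = - 70 \left(207 + \left(4 + 19 + 18 - 171\right)\right) = - 70 \left(207 - 130\right) = \left(-70\right) 77 = -5390$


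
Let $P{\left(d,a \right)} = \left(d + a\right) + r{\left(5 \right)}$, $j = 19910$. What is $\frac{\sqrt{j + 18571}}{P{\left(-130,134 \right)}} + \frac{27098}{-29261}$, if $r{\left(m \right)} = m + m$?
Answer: $- \frac{27098}{29261} + \frac{\sqrt{38481}}{14} \approx 13.086$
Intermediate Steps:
$r{\left(m \right)} = 2 m$
$P{\left(d,a \right)} = 10 + a + d$ ($P{\left(d,a \right)} = \left(d + a\right) + 2 \cdot 5 = \left(a + d\right) + 10 = 10 + a + d$)
$\frac{\sqrt{j + 18571}}{P{\left(-130,134 \right)}} + \frac{27098}{-29261} = \frac{\sqrt{19910 + 18571}}{10 + 134 - 130} + \frac{27098}{-29261} = \frac{\sqrt{38481}}{14} + 27098 \left(- \frac{1}{29261}\right) = \sqrt{38481} \cdot \frac{1}{14} - \frac{27098}{29261} = \frac{\sqrt{38481}}{14} - \frac{27098}{29261} = - \frac{27098}{29261} + \frac{\sqrt{38481}}{14}$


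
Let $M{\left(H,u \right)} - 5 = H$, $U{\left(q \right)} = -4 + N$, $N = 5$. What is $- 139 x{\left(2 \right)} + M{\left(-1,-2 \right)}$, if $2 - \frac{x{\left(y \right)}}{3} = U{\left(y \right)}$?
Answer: $-413$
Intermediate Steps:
$U{\left(q \right)} = 1$ ($U{\left(q \right)} = -4 + 5 = 1$)
$M{\left(H,u \right)} = 5 + H$
$x{\left(y \right)} = 3$ ($x{\left(y \right)} = 6 - 3 = 3$)
$- 139 x{\left(2 \right)} + M{\left(-1,-2 \right)} = \left(-139\right) 3 + \left(5 - 1\right) = -417 + 4 = -413$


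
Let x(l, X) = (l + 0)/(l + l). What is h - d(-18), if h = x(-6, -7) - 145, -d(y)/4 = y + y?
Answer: -577/2 ≈ -288.50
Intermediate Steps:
x(l, X) = ½ (x(l, X) = l/((2*l)) = l*(1/(2*l)) = ½)
d(y) = -8*y (d(y) = -4*(y + y) = -8*y)
h = -289/2 (h = ½ - 145 = -289/2 ≈ -144.50)
h - d(-18) = -289/2 - (-8)*(-18) = -289/2 - 1*144 = -289/2 - 144 = -577/2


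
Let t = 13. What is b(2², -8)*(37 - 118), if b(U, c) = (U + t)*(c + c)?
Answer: 22032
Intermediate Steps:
b(U, c) = 2*c*(13 + U) (b(U, c) = (U + 13)*(c + c) = (13 + U)*(2*c) = 2*c*(13 + U))
b(2², -8)*(37 - 118) = (2*(-8)*(13 + 2²))*(37 - 118) = (2*(-8)*(13 + 4))*(-81) = (2*(-8)*17)*(-81) = -272*(-81) = 22032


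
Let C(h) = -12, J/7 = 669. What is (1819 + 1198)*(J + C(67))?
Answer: 14092407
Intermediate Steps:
J = 4683 (J = 7*669 = 4683)
(1819 + 1198)*(J + C(67)) = (1819 + 1198)*(4683 - 12) = 3017*4671 = 14092407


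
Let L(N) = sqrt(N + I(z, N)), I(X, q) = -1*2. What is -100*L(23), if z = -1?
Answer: -100*sqrt(21) ≈ -458.26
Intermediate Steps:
I(X, q) = -2
L(N) = sqrt(-2 + N) (L(N) = sqrt(N - 2) = sqrt(-2 + N))
-100*L(23) = -100*sqrt(-2 + 23) = -100*sqrt(21)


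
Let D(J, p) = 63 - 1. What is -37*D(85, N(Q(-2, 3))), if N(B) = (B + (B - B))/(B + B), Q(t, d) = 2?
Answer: -2294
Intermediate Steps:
N(B) = ½ (N(B) = (B + 0)/((2*B)) = B*(1/(2*B)) = ½)
D(J, p) = 62
-37*D(85, N(Q(-2, 3))) = -37*62 = -2294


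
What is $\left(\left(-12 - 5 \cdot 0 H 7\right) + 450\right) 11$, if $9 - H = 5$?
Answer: $4818$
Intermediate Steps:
$H = 4$ ($H = 9 - 5 = 4$)
$\left(\left(-12 - 5 \cdot 0 H 7\right) + 450\right) 11 = \left(\left(-12 - 5 \cdot 0 \cdot 4 \cdot 7\right) + 450\right) 11 = \left(\left(-12 - 0 \cdot 4 \cdot 7\right) + 450\right) 11 = \left(\left(-12 - 0 \cdot 7\right) + 450\right) 11 = \left(\left(-12 - 0\right) + 450\right) 11 = \left(\left(-12 + 0\right) + 450\right) 11 = \left(-12 + 450\right) 11 = 438 \cdot 11 = 4818$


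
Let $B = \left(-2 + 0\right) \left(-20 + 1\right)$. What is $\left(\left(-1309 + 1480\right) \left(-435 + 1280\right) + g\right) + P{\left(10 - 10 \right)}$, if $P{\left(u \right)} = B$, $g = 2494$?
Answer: $147027$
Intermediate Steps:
$B = 38$ ($B = \left(-2\right) \left(-19\right) = 38$)
$P{\left(u \right)} = 38$
$\left(\left(-1309 + 1480\right) \left(-435 + 1280\right) + g\right) + P{\left(10 - 10 \right)} = \left(\left(-1309 + 1480\right) \left(-435 + 1280\right) + 2494\right) + 38 = \left(171 \cdot 845 + 2494\right) + 38 = \left(144495 + 2494\right) + 38 = 146989 + 38 = 147027$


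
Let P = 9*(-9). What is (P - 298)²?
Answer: 143641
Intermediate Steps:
P = -81
(P - 298)² = (-81 - 298)² = (-379)² = 143641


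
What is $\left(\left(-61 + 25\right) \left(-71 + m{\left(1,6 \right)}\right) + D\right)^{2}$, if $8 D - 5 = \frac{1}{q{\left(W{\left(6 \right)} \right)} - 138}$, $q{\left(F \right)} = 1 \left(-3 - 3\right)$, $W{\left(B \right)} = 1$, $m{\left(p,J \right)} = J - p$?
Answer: $\frac{7495937612641}{1327104} \approx 5.6483 \cdot 10^{6}$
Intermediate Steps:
$q{\left(F \right)} = -6$ ($q{\left(F \right)} = 1 \left(-6\right) = -6$)
$D = \frac{719}{1152}$ ($D = \frac{5}{8} + \frac{1}{8 \left(-6 - 138\right)} = \frac{5}{8} + \frac{1}{8 \left(-144\right)} = \frac{5}{8} + \frac{1}{8} \left(- \frac{1}{144}\right) = \frac{5}{8} - \frac{1}{1152} = \frac{719}{1152} \approx 0.62413$)
$\left(\left(-61 + 25\right) \left(-71 + m{\left(1,6 \right)}\right) + D\right)^{2} = \left(\left(-61 + 25\right) \left(-71 + \left(6 - 1\right)\right) + \frac{719}{1152}\right)^{2} = \left(- 36 \left(-71 + \left(6 - 1\right)\right) + \frac{719}{1152}\right)^{2} = \left(- 36 \left(-71 + 5\right) + \frac{719}{1152}\right)^{2} = \left(\left(-36\right) \left(-66\right) + \frac{719}{1152}\right)^{2} = \left(2376 + \frac{719}{1152}\right)^{2} = \left(\frac{2737871}{1152}\right)^{2} = \frac{7495937612641}{1327104}$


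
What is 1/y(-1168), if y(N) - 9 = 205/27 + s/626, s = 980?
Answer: 8451/153454 ≈ 0.055072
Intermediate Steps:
y(N) = 153454/8451 (y(N) = 9 + (205/27 + 980/626) = 9 + (205*(1/27) + 980*(1/626)) = 9 + (205/27 + 490/313) = 9 + 77395/8451 = 153454/8451)
1/y(-1168) = 1/(153454/8451) = 8451/153454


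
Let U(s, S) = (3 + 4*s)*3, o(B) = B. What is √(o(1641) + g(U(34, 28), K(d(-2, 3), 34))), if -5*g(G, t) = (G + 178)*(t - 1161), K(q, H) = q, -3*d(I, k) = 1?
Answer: √1258557/3 ≈ 373.95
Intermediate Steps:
d(I, k) = -⅓ (d(I, k) = -⅓*1 = -⅓)
U(s, S) = 9 + 12*s
g(G, t) = -(-1161 + t)*(178 + G)/5 (g(G, t) = -(G + 178)*(t - 1161)/5 = -(178 + G)*(-1161 + t)/5 = -(-1161 + t)*(178 + G)/5)
√(o(1641) + g(U(34, 28), K(d(-2, 3), 34))) = √(1641 + (206658/5 - 178/5*(-⅓) + 1161*(9 + 12*34)/5 - ⅕*(9 + 12*34)*(-⅓))) = √(1641 + (206658/5 + 178/15 + 1161*(9 + 408)/5 - ⅕*(9 + 408)*(-⅓))) = √(1641 + (206658/5 + 178/15 + (1161/5)*417 - ⅕*417*(-⅓))) = √(1641 + (206658/5 + 178/15 + 484137/5 + 139/5)) = √(1641 + 414596/3) = √(419519/3) = √1258557/3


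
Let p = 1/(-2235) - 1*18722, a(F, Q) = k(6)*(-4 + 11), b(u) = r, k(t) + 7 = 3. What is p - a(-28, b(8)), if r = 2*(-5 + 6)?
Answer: -41781091/2235 ≈ -18694.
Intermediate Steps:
k(t) = -4 (k(t) = -7 + 3 = -4)
r = 2 (r = 2*1 = 2)
b(u) = 2
a(F, Q) = -28 (a(F, Q) = -4*(-4 + 11) = -4*7 = -28)
p = -41843671/2235 (p = -1/2235 - 18722 = -41843671/2235 ≈ -18722.)
p - a(-28, b(8)) = -41843671/2235 - 1*(-28) = -41843671/2235 + 28 = -41781091/2235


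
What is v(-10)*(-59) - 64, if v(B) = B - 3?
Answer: 703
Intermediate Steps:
v(B) = -3 + B
v(-10)*(-59) - 64 = (-3 - 10)*(-59) - 64 = -13*(-59) - 64 = 767 - 64 = 703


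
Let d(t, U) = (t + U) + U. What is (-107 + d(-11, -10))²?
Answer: 19044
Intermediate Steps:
d(t, U) = t + 2*U (d(t, U) = (U + t) + U = t + 2*U)
(-107 + d(-11, -10))² = (-107 + (-11 + 2*(-10)))² = (-107 + (-11 - 20))² = (-107 - 31)² = (-138)² = 19044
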